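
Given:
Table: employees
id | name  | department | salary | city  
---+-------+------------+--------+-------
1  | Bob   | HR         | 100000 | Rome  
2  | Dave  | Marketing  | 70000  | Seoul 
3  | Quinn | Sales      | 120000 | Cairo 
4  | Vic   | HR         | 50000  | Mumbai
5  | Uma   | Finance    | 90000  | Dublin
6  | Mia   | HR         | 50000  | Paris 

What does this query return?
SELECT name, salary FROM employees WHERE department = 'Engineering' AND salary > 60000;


Filtering: department = 'Engineering' AND salary > 60000
Matching: 0 rows

Empty result set (0 rows)


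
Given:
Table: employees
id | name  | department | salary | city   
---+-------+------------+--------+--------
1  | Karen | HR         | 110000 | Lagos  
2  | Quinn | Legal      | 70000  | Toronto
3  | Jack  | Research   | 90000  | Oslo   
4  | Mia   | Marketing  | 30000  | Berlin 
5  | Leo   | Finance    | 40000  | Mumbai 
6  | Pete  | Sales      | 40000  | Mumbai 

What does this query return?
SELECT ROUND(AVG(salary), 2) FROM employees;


SUM(salary) = 380000
COUNT = 6
ROUND(AVG, 2) = ROUND(380000 / 6, 2) = 63333.33

63333.33


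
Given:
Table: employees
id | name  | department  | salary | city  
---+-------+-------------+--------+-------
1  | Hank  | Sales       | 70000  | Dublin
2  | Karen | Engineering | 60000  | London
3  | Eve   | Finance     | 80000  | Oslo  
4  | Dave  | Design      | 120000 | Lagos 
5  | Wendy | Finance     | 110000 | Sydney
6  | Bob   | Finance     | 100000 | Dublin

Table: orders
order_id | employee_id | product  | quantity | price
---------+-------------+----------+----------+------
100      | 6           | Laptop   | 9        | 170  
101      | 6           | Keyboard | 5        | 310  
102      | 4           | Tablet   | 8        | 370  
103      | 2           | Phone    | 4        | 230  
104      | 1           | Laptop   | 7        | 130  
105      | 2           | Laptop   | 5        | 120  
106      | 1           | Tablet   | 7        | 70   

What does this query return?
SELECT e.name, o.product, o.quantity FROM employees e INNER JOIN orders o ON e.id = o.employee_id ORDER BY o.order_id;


Joining employees.id = orders.employee_id:
  employee Bob (id=6) -> order Laptop
  employee Bob (id=6) -> order Keyboard
  employee Dave (id=4) -> order Tablet
  employee Karen (id=2) -> order Phone
  employee Hank (id=1) -> order Laptop
  employee Karen (id=2) -> order Laptop
  employee Hank (id=1) -> order Tablet


7 rows:
Bob, Laptop, 9
Bob, Keyboard, 5
Dave, Tablet, 8
Karen, Phone, 4
Hank, Laptop, 7
Karen, Laptop, 5
Hank, Tablet, 7


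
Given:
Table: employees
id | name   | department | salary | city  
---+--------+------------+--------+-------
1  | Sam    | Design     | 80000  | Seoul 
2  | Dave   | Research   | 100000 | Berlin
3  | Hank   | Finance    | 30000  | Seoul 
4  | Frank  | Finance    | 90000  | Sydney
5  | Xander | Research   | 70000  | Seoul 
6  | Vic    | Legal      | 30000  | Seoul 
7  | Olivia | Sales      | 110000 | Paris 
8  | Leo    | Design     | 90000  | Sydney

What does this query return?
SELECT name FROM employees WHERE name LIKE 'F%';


LIKE 'F%' matches names starting with 'F'
Matching: 1

1 rows:
Frank


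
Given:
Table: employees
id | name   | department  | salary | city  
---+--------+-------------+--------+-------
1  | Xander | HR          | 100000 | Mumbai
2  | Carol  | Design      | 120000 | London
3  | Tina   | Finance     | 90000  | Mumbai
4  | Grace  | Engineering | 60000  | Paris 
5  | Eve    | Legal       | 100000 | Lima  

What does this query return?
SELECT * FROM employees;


SELECT * returns all 5 rows with all columns

5 rows:
1, Xander, HR, 100000, Mumbai
2, Carol, Design, 120000, London
3, Tina, Finance, 90000, Mumbai
4, Grace, Engineering, 60000, Paris
5, Eve, Legal, 100000, Lima


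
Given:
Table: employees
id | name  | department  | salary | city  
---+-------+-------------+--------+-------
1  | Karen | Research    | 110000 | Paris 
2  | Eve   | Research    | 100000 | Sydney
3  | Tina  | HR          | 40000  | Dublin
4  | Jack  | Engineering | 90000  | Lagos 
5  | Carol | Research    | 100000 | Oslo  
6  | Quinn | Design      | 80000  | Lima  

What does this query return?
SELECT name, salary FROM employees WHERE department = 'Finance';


Filtering: department = 'Finance'
Matching rows: 0

Empty result set (0 rows)


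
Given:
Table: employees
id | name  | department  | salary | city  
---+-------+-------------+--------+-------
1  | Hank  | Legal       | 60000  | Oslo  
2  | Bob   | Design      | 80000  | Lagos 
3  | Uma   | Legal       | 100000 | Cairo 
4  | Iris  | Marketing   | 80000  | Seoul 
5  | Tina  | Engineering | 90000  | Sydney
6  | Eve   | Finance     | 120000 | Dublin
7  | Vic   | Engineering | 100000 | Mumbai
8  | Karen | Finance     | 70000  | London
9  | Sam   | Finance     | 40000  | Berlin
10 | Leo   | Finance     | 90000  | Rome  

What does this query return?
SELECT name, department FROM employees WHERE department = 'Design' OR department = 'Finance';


Filtering: department = 'Design' OR 'Finance'
Matching: 5 rows

5 rows:
Bob, Design
Eve, Finance
Karen, Finance
Sam, Finance
Leo, Finance


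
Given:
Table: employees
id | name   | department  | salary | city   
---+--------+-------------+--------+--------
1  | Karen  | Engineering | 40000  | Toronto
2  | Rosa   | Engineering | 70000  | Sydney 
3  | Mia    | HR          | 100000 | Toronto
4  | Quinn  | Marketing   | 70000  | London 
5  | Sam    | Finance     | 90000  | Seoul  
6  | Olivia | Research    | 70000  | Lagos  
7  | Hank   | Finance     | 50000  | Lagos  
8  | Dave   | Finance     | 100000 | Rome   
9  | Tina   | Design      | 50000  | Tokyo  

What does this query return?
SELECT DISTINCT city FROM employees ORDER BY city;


All 'city' values (row order): Toronto, Sydney, Toronto, London, Seoul, Lagos, Lagos, Rome, Tokyo
Removing duplicates leaves 7 unique value(s).

7 values:
Lagos
London
Rome
Seoul
Sydney
Tokyo
Toronto


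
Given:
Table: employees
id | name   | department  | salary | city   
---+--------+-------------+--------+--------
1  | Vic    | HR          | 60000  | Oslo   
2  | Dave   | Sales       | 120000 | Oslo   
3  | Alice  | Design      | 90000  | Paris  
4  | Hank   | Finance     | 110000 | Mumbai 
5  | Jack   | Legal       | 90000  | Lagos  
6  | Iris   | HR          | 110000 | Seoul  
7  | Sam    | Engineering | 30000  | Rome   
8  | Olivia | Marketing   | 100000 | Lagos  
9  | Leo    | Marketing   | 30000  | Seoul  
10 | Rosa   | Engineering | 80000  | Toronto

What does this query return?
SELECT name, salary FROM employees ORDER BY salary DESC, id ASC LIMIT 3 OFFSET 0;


Sort by salary DESC (id ASC tiebreak), then skip 0 and take 3
Rows 1 through 3

3 rows:
Dave, 120000
Hank, 110000
Iris, 110000


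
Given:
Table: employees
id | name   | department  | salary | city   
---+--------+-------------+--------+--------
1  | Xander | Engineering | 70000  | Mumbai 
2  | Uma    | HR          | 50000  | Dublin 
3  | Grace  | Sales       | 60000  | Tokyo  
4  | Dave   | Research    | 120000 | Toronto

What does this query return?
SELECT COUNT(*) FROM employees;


COUNT(*) counts all rows

4


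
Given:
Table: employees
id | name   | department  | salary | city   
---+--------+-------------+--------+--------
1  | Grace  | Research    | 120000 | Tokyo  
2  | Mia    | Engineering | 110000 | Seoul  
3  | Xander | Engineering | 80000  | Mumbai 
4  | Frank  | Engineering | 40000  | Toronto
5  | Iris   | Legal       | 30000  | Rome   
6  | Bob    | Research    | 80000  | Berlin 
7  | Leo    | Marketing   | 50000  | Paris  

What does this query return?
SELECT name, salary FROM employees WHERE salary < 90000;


Filtering: salary < 90000
Matching: 5 rows

5 rows:
Xander, 80000
Frank, 40000
Iris, 30000
Bob, 80000
Leo, 50000


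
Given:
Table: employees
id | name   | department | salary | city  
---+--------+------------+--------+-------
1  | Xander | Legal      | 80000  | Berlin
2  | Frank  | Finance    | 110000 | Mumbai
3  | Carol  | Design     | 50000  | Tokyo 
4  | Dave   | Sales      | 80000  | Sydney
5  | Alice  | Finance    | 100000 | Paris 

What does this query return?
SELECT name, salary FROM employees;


Projecting columns: name, salary

5 rows:
Xander, 80000
Frank, 110000
Carol, 50000
Dave, 80000
Alice, 100000


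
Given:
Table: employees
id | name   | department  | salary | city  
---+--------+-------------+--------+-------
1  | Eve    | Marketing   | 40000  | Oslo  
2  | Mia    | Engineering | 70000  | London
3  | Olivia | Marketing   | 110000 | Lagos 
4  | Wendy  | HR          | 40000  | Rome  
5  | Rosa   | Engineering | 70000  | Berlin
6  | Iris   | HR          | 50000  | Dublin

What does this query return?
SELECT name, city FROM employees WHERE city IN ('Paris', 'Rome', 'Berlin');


Filtering: city IN ('Paris', 'Rome', 'Berlin')
Matching: 2 rows

2 rows:
Wendy, Rome
Rosa, Berlin


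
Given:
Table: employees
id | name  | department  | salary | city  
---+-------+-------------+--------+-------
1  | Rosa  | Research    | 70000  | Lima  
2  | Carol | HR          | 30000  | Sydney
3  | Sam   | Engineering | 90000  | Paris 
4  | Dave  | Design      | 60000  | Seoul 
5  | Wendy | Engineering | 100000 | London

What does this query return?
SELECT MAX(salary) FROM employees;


Salaries: 70000, 30000, 90000, 60000, 100000
MAX = 100000

100000


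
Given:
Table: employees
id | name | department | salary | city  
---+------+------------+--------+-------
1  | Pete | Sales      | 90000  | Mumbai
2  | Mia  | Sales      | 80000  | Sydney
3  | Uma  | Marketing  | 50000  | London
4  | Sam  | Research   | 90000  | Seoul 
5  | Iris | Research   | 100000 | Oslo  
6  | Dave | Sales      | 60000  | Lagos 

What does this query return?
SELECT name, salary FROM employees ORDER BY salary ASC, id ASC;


Sorting by salary ASC, then id ASC for ties

6 rows:
Uma, 50000
Dave, 60000
Mia, 80000
Pete, 90000
Sam, 90000
Iris, 100000


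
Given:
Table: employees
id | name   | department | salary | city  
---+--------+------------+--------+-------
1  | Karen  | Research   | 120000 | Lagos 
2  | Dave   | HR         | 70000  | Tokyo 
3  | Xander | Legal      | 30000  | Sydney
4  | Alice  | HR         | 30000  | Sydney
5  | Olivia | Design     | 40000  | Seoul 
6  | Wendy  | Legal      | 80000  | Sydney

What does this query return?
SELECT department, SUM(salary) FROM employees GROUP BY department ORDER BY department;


Summing salary within each department:
  Design: 40000 = 40000
  HR: 70000 + 30000 = 100000
  Legal: 30000 + 80000 = 110000
  Research: 120000 = 120000


4 groups:
Design, 40000
HR, 100000
Legal, 110000
Research, 120000


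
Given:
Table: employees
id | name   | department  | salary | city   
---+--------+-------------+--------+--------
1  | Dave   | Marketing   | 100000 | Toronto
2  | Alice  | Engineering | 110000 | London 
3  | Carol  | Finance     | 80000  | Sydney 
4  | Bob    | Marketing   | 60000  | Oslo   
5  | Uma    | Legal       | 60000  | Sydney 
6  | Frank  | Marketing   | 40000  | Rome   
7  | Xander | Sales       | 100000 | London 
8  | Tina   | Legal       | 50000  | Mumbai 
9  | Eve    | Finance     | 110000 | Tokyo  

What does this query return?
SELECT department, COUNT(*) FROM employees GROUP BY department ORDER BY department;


Assigning each row to its department group:
  Dave -> Marketing
  Alice -> Engineering
  Carol -> Finance
  Bob -> Marketing
  Uma -> Legal
  Frank -> Marketing
  Xander -> Sales
  Tina -> Legal
  Eve -> Finance


5 groups:
Engineering, 1
Finance, 2
Legal, 2
Marketing, 3
Sales, 1


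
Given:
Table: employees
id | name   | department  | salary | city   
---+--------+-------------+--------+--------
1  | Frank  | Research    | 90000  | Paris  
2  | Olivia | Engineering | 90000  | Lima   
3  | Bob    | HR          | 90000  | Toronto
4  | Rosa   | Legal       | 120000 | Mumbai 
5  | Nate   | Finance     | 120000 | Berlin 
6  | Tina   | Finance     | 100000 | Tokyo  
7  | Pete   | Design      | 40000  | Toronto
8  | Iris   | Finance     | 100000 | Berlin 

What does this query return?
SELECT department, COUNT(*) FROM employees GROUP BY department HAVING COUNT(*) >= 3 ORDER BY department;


Groups with count >= 3:
  Finance: 3 -> PASS
  Design: 1 -> filtered out
  Engineering: 1 -> filtered out
  HR: 1 -> filtered out
  Legal: 1 -> filtered out
  Research: 1 -> filtered out


1 groups:
Finance, 3


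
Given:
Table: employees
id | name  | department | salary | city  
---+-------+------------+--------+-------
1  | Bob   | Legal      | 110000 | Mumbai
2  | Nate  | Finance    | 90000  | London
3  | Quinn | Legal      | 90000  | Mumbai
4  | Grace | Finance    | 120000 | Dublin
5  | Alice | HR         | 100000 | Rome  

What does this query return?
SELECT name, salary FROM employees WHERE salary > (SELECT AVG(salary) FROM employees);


Subquery: AVG(salary) = 102000.0
Filtering: salary > 102000.0
  Bob (110000) -> MATCH
  Grace (120000) -> MATCH


2 rows:
Bob, 110000
Grace, 120000


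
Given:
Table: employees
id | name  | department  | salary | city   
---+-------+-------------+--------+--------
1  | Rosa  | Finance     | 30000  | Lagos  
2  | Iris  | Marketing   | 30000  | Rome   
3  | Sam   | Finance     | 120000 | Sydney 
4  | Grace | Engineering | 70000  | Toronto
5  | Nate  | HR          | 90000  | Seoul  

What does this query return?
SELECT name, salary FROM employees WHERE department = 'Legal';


Filtering: department = 'Legal'
Matching rows: 0

Empty result set (0 rows)


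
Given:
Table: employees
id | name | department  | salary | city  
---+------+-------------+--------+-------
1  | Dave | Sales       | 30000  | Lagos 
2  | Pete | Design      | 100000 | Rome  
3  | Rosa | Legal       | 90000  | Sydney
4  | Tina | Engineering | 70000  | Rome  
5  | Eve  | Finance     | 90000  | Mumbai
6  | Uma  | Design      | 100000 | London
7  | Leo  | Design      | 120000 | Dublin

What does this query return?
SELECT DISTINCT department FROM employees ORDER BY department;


All 'department' values (row order): Sales, Design, Legal, Engineering, Finance, Design, Design
Removing duplicates leaves 5 unique value(s).

5 values:
Design
Engineering
Finance
Legal
Sales


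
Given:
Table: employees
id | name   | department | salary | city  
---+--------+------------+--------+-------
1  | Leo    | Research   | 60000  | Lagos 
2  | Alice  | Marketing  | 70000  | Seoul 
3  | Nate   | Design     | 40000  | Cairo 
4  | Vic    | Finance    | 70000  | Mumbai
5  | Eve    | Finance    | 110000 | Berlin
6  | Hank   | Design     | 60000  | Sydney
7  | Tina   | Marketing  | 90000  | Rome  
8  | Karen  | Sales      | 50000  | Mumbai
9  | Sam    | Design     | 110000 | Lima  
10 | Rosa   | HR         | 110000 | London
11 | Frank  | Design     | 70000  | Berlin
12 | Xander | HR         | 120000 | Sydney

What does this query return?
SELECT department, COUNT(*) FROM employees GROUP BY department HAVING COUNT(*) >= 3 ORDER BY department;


Groups with count >= 3:
  Design: 4 -> PASS
  Finance: 2 -> filtered out
  HR: 2 -> filtered out
  Marketing: 2 -> filtered out
  Research: 1 -> filtered out
  Sales: 1 -> filtered out


1 groups:
Design, 4


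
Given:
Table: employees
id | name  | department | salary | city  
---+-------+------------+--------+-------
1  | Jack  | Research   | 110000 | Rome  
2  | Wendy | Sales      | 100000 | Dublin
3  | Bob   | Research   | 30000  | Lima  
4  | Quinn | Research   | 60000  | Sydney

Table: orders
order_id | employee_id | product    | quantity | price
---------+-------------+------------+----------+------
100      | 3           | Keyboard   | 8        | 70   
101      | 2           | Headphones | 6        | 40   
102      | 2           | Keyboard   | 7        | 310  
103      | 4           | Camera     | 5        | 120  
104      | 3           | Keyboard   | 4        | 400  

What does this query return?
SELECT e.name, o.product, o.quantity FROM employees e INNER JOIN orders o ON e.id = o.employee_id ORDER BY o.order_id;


Joining employees.id = orders.employee_id:
  employee Bob (id=3) -> order Keyboard
  employee Wendy (id=2) -> order Headphones
  employee Wendy (id=2) -> order Keyboard
  employee Quinn (id=4) -> order Camera
  employee Bob (id=3) -> order Keyboard


5 rows:
Bob, Keyboard, 8
Wendy, Headphones, 6
Wendy, Keyboard, 7
Quinn, Camera, 5
Bob, Keyboard, 4


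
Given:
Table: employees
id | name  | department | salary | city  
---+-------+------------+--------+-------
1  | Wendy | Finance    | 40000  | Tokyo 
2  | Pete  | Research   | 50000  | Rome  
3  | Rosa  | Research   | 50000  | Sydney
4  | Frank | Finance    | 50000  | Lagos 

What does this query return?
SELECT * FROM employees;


SELECT * returns all 4 rows with all columns

4 rows:
1, Wendy, Finance, 40000, Tokyo
2, Pete, Research, 50000, Rome
3, Rosa, Research, 50000, Sydney
4, Frank, Finance, 50000, Lagos


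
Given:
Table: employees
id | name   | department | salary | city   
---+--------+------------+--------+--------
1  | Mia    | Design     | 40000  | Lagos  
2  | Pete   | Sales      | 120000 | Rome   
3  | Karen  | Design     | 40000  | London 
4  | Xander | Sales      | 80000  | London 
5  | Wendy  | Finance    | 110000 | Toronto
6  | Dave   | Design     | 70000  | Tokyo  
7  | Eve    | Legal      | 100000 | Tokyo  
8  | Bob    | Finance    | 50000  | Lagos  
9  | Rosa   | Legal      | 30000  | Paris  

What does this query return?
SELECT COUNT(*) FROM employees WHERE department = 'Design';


Counting rows where department = 'Design'
  Mia -> MATCH
  Karen -> MATCH
  Dave -> MATCH


3


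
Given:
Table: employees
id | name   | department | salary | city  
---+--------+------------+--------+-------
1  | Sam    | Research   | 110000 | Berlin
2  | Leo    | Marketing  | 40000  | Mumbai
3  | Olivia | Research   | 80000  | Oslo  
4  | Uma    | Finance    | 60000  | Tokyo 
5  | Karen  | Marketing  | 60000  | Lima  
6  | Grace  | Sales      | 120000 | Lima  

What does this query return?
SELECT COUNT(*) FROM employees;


COUNT(*) counts all rows

6


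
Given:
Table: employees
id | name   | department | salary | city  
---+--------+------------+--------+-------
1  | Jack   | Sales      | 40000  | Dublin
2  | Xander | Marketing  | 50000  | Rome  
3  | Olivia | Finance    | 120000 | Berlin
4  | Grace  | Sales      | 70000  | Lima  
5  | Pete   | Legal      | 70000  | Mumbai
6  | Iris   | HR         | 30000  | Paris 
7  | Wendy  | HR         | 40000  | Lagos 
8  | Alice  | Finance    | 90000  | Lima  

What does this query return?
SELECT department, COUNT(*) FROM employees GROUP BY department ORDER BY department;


Assigning each row to its department group:
  Jack -> Sales
  Xander -> Marketing
  Olivia -> Finance
  Grace -> Sales
  Pete -> Legal
  Iris -> HR
  Wendy -> HR
  Alice -> Finance


5 groups:
Finance, 2
HR, 2
Legal, 1
Marketing, 1
Sales, 2


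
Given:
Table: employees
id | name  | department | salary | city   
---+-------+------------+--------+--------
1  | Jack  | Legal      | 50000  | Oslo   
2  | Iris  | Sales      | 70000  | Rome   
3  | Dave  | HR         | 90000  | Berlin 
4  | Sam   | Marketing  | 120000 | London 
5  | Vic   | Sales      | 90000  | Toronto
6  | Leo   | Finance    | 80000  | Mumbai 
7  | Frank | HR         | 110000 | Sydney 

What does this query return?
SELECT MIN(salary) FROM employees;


Salaries: 50000, 70000, 90000, 120000, 90000, 80000, 110000
MIN = 50000

50000


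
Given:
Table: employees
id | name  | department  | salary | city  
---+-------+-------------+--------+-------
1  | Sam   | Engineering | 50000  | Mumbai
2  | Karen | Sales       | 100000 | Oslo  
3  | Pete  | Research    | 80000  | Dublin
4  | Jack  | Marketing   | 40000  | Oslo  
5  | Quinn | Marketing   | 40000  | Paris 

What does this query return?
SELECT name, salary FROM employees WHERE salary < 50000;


Filtering: salary < 50000
Matching: 2 rows

2 rows:
Jack, 40000
Quinn, 40000


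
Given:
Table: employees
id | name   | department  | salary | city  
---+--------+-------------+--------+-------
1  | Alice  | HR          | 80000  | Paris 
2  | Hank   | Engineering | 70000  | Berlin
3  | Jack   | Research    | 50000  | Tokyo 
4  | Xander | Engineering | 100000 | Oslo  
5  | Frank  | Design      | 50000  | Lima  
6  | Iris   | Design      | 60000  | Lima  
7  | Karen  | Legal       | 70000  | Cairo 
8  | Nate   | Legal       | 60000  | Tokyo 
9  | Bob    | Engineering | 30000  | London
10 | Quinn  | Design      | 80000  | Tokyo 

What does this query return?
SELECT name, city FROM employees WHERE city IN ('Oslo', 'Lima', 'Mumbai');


Filtering: city IN ('Oslo', 'Lima', 'Mumbai')
Matching: 3 rows

3 rows:
Xander, Oslo
Frank, Lima
Iris, Lima


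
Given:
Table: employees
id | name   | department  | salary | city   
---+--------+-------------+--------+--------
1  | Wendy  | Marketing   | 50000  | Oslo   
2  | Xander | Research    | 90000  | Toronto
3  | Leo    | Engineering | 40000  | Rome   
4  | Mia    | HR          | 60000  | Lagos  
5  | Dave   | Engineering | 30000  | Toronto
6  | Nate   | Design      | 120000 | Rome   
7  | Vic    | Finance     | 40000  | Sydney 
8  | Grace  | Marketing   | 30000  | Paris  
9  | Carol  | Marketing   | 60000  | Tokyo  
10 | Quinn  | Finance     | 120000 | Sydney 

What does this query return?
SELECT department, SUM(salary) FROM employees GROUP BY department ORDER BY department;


Summing salary within each department:
  Design: 120000 = 120000
  Engineering: 40000 + 30000 = 70000
  Finance: 40000 + 120000 = 160000
  HR: 60000 = 60000
  Marketing: 50000 + 30000 + 60000 = 140000
  Research: 90000 = 90000


6 groups:
Design, 120000
Engineering, 70000
Finance, 160000
HR, 60000
Marketing, 140000
Research, 90000


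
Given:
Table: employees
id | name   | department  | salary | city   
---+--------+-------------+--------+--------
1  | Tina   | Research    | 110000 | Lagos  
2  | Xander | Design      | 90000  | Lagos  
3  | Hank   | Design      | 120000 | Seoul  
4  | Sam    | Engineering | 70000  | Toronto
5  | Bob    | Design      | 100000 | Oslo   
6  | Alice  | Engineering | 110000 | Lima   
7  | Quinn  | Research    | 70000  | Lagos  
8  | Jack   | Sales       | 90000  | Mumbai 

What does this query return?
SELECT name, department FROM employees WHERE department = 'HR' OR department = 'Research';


Filtering: department = 'HR' OR 'Research'
Matching: 2 rows

2 rows:
Tina, Research
Quinn, Research


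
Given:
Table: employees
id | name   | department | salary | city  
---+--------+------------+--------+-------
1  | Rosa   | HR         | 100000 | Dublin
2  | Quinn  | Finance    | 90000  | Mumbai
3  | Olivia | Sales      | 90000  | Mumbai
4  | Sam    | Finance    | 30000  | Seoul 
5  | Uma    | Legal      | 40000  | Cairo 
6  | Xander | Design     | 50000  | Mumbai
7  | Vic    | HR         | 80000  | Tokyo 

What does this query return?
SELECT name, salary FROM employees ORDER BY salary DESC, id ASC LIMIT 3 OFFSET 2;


Sort by salary DESC (id ASC tiebreak), then skip 2 and take 3
Rows 3 through 5

3 rows:
Olivia, 90000
Vic, 80000
Xander, 50000


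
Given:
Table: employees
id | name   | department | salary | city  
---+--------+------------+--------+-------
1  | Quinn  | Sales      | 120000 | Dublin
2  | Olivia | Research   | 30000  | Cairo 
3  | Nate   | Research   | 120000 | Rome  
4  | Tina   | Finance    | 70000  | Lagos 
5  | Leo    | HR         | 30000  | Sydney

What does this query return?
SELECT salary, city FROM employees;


Projecting columns: salary, city

5 rows:
120000, Dublin
30000, Cairo
120000, Rome
70000, Lagos
30000, Sydney


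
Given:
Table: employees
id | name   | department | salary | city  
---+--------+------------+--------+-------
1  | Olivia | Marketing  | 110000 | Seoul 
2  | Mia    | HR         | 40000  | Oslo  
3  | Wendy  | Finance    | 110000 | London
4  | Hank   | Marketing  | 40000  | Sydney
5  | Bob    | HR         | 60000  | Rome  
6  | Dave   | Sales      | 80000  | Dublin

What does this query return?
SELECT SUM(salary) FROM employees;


SUM(salary) = 110000 + 40000 + 110000 + 40000 + 60000 + 80000 = 440000

440000


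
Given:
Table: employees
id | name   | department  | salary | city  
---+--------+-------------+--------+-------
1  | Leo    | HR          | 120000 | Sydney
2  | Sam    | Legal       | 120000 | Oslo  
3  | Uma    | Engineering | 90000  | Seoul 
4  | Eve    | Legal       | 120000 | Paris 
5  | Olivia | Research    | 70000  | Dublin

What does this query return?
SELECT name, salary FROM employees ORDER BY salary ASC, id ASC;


Sorting by salary ASC, then id ASC for ties

5 rows:
Olivia, 70000
Uma, 90000
Leo, 120000
Sam, 120000
Eve, 120000


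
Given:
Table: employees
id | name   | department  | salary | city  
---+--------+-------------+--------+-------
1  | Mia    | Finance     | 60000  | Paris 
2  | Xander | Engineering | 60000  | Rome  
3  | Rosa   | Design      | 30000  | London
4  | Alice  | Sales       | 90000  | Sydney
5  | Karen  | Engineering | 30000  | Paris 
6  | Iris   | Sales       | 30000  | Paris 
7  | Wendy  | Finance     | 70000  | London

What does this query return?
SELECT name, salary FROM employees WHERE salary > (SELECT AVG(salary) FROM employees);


Subquery: AVG(salary) = 52857.14
Filtering: salary > 52857.14
  Mia (60000) -> MATCH
  Xander (60000) -> MATCH
  Alice (90000) -> MATCH
  Wendy (70000) -> MATCH


4 rows:
Mia, 60000
Xander, 60000
Alice, 90000
Wendy, 70000


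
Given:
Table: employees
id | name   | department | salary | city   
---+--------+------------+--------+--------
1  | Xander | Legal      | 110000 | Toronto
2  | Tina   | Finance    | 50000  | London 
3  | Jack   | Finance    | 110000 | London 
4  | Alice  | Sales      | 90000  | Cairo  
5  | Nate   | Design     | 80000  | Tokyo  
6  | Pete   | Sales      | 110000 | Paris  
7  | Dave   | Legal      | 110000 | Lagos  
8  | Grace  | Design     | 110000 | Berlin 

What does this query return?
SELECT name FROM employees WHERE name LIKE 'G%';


LIKE 'G%' matches names starting with 'G'
Matching: 1

1 rows:
Grace


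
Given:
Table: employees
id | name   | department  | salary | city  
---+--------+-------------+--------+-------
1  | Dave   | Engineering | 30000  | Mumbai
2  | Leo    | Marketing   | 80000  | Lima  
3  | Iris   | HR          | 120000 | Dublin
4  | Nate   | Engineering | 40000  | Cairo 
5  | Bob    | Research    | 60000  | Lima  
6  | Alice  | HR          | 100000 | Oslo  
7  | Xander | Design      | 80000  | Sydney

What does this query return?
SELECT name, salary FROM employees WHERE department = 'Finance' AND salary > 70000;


Filtering: department = 'Finance' AND salary > 70000
Matching: 0 rows

Empty result set (0 rows)


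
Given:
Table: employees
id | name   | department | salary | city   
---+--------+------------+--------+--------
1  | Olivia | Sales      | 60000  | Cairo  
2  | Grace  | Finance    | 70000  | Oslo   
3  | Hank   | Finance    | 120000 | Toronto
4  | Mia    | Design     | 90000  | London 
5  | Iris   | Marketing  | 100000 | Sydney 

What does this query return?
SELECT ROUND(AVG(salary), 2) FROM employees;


SUM(salary) = 440000
COUNT = 5
ROUND(AVG, 2) = ROUND(440000 / 5, 2) = 88000.0

88000.0


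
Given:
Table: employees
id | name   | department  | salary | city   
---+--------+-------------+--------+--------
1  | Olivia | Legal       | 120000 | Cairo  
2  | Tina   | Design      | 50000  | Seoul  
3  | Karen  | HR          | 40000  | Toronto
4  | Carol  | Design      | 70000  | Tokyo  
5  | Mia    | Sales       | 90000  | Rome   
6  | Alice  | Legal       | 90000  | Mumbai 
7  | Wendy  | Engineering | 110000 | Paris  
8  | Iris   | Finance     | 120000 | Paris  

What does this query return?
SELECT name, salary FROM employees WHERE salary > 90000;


Filtering: salary > 90000
Matching: 3 rows

3 rows:
Olivia, 120000
Wendy, 110000
Iris, 120000


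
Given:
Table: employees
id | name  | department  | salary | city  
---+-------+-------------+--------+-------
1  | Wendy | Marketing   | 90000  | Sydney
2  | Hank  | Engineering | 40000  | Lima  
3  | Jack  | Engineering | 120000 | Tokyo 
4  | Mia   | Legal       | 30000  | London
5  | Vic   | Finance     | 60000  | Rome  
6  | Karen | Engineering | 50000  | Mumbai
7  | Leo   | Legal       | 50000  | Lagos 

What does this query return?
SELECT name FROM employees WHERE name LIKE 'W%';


LIKE 'W%' matches names starting with 'W'
Matching: 1

1 rows:
Wendy


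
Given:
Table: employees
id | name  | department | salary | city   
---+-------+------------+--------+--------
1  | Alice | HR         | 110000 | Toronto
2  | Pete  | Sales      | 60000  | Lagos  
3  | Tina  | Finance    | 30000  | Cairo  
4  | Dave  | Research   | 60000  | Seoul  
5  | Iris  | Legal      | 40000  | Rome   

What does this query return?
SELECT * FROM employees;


SELECT * returns all 5 rows with all columns

5 rows:
1, Alice, HR, 110000, Toronto
2, Pete, Sales, 60000, Lagos
3, Tina, Finance, 30000, Cairo
4, Dave, Research, 60000, Seoul
5, Iris, Legal, 40000, Rome


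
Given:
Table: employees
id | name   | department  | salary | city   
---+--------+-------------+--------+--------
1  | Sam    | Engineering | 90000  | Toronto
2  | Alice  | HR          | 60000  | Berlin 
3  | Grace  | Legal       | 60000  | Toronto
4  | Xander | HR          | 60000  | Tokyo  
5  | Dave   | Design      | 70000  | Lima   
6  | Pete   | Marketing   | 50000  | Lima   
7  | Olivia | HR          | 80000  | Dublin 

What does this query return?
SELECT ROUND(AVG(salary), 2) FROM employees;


SUM(salary) = 470000
COUNT = 7
ROUND(AVG, 2) = ROUND(470000 / 7, 2) = 67142.86

67142.86


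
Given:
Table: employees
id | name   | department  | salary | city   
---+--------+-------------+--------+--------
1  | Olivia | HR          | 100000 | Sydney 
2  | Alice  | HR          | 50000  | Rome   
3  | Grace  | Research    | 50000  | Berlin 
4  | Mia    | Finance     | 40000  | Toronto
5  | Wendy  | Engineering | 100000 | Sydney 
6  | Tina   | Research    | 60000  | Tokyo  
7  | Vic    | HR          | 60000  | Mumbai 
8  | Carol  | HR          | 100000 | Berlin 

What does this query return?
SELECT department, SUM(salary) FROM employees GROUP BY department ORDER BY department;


Summing salary within each department:
  Engineering: 100000 = 100000
  Finance: 40000 = 40000
  HR: 100000 + 50000 + 60000 + 100000 = 310000
  Research: 50000 + 60000 = 110000


4 groups:
Engineering, 100000
Finance, 40000
HR, 310000
Research, 110000


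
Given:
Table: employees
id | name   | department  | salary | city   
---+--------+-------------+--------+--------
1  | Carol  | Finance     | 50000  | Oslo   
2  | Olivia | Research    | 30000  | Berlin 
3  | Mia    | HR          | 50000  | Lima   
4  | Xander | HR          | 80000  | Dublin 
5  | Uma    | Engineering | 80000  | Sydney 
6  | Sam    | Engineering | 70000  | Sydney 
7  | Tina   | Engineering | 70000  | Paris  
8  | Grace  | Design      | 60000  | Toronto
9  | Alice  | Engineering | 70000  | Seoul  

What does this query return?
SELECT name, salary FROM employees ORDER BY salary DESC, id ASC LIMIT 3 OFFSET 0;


Sort by salary DESC (id ASC tiebreak), then skip 0 and take 3
Rows 1 through 3

3 rows:
Xander, 80000
Uma, 80000
Sam, 70000


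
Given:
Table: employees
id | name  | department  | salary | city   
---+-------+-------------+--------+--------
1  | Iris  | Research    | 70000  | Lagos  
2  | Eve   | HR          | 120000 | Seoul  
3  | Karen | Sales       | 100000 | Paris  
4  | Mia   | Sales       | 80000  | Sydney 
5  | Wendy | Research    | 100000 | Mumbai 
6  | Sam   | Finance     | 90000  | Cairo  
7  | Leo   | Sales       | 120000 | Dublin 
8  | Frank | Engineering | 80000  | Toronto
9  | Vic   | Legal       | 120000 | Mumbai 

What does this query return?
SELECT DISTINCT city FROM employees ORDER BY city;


All 'city' values (row order): Lagos, Seoul, Paris, Sydney, Mumbai, Cairo, Dublin, Toronto, Mumbai
Removing duplicates leaves 8 unique value(s).

8 values:
Cairo
Dublin
Lagos
Mumbai
Paris
Seoul
Sydney
Toronto


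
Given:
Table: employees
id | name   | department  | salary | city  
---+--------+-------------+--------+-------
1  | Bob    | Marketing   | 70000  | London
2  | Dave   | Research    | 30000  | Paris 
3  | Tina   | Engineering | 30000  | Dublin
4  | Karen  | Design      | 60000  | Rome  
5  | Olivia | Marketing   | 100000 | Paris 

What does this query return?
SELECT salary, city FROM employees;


Projecting columns: salary, city

5 rows:
70000, London
30000, Paris
30000, Dublin
60000, Rome
100000, Paris


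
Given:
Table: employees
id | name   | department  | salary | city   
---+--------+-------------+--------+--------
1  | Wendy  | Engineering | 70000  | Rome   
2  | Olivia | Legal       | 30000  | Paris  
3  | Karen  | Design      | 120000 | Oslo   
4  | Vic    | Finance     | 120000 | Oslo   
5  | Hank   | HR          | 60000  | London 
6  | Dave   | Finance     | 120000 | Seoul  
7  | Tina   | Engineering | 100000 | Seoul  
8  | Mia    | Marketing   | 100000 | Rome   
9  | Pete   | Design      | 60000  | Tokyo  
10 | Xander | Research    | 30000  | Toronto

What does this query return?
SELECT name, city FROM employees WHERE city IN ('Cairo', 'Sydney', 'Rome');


Filtering: city IN ('Cairo', 'Sydney', 'Rome')
Matching: 2 rows

2 rows:
Wendy, Rome
Mia, Rome


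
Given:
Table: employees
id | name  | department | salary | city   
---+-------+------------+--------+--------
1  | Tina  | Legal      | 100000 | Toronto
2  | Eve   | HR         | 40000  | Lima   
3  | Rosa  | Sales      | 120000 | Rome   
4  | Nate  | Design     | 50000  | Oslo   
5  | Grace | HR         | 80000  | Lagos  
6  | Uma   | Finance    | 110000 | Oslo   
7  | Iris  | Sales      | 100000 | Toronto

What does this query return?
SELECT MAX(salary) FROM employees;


Salaries: 100000, 40000, 120000, 50000, 80000, 110000, 100000
MAX = 120000

120000


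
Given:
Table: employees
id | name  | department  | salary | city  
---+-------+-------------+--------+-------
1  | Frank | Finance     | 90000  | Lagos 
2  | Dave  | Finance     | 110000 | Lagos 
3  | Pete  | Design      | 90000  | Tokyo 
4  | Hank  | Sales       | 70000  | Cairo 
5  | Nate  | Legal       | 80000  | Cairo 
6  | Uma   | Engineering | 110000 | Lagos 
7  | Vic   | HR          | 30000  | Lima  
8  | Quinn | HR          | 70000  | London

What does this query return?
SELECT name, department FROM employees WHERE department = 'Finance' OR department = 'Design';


Filtering: department = 'Finance' OR 'Design'
Matching: 3 rows

3 rows:
Frank, Finance
Dave, Finance
Pete, Design


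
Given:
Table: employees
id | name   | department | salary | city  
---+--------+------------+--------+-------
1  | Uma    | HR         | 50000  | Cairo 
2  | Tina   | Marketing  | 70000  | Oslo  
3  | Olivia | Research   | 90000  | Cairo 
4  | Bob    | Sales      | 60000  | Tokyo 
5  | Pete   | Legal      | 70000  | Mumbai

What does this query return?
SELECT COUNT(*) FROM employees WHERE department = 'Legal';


Counting rows where department = 'Legal'
  Pete -> MATCH


1


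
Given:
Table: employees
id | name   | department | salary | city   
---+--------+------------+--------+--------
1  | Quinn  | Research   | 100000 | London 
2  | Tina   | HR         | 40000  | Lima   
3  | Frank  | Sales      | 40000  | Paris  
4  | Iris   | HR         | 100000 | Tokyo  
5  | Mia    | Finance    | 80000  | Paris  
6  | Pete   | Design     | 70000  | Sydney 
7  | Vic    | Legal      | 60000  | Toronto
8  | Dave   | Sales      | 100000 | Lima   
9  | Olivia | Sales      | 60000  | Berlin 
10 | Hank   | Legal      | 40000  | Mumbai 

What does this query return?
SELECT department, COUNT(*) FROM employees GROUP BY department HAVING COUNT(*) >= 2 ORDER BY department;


Groups with count >= 2:
  HR: 2 -> PASS
  Legal: 2 -> PASS
  Sales: 3 -> PASS
  Design: 1 -> filtered out
  Finance: 1 -> filtered out
  Research: 1 -> filtered out


3 groups:
HR, 2
Legal, 2
Sales, 3


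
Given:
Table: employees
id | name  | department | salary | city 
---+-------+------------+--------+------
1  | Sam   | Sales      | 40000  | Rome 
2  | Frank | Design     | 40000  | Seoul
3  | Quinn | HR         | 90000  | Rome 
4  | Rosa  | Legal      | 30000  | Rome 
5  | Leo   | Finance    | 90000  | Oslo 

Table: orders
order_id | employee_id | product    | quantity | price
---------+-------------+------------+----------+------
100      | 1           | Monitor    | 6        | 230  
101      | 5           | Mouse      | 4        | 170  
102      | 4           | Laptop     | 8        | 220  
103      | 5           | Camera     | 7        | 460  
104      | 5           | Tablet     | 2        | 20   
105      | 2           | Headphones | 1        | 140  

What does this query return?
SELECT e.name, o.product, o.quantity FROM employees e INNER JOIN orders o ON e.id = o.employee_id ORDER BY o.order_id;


Joining employees.id = orders.employee_id:
  employee Sam (id=1) -> order Monitor
  employee Leo (id=5) -> order Mouse
  employee Rosa (id=4) -> order Laptop
  employee Leo (id=5) -> order Camera
  employee Leo (id=5) -> order Tablet
  employee Frank (id=2) -> order Headphones


6 rows:
Sam, Monitor, 6
Leo, Mouse, 4
Rosa, Laptop, 8
Leo, Camera, 7
Leo, Tablet, 2
Frank, Headphones, 1


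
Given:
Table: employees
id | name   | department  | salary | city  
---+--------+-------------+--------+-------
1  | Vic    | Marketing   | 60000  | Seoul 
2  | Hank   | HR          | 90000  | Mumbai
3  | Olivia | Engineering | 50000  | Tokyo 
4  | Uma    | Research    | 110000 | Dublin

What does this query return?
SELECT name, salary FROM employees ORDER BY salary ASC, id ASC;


Sorting by salary ASC, then id ASC for ties

4 rows:
Olivia, 50000
Vic, 60000
Hank, 90000
Uma, 110000


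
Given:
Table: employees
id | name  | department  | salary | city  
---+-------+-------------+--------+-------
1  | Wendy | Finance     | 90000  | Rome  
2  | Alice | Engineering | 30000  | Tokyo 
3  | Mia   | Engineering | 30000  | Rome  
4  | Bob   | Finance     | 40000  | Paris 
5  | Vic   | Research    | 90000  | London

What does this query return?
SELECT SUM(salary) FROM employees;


SUM(salary) = 90000 + 30000 + 30000 + 40000 + 90000 = 280000

280000


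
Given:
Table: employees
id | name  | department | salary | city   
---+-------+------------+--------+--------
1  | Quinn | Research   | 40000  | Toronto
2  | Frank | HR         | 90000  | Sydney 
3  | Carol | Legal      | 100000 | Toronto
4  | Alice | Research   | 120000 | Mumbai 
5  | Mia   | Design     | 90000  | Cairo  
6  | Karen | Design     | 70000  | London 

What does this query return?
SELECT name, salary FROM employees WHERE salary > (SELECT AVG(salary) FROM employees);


Subquery: AVG(salary) = 85000.0
Filtering: salary > 85000.0
  Frank (90000) -> MATCH
  Carol (100000) -> MATCH
  Alice (120000) -> MATCH
  Mia (90000) -> MATCH


4 rows:
Frank, 90000
Carol, 100000
Alice, 120000
Mia, 90000


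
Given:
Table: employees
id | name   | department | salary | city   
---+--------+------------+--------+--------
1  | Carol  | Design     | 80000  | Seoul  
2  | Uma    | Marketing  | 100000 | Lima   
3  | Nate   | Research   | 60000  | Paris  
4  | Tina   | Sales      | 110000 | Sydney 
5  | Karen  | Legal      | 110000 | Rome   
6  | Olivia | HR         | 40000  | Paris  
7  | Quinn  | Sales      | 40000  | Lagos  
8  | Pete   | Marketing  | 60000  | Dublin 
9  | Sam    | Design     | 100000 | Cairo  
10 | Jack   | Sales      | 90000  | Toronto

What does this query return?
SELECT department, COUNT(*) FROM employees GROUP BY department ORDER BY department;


Assigning each row to its department group:
  Carol -> Design
  Uma -> Marketing
  Nate -> Research
  Tina -> Sales
  Karen -> Legal
  Olivia -> HR
  Quinn -> Sales
  Pete -> Marketing
  Sam -> Design
  Jack -> Sales


6 groups:
Design, 2
HR, 1
Legal, 1
Marketing, 2
Research, 1
Sales, 3


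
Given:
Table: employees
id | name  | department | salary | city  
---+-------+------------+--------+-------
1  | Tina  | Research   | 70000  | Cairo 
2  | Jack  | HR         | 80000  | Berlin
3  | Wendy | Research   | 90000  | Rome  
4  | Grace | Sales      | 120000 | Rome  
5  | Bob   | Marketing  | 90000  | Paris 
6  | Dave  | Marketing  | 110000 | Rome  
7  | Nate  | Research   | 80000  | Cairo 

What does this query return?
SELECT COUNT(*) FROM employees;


COUNT(*) counts all rows

7
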